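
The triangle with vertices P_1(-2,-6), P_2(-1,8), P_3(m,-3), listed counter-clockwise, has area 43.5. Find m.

-8

Write out the shoelace sum; only the two edges meeting at P_3 involve m:
2·Area = [((-1)·(-3) − m·8) + (m·(-6) − (-2)·(-3))] + -22
       = -14·m + -25 = 87
⇒ m = -8.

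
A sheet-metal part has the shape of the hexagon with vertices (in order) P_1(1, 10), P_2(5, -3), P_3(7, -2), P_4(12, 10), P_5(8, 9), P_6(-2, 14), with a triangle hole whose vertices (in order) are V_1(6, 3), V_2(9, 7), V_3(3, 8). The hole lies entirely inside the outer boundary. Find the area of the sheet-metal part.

74.5

Outer boundary:
Apply the shoelace formula: 2A = Σ (x_i·y_{i+1} − x_{i+1}·y_i), indices taken mod 6.
Cross-terms: -53, 11, 94, 28, 130, -34  ⇒  Σ = 176
Area = |Σ|/2 = 88.
Hole:
V_1→V_2: (6)(7) − (9)(3) = 15
V_2→V_3: (9)(8) − (3)(7) = 51
V_3→V_1: (3)(3) − (6)(8) = -39
Σ = 27
Area = |Σ|/2 = 13.5.
Net area = 88 − 13.5 = 74.5.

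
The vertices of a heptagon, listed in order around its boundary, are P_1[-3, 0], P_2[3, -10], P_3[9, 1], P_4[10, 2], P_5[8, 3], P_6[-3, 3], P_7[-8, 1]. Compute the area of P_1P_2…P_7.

101

Apply the shoelace formula: 2A = Σ (x_i·y_{i+1} − x_{i+1}·y_i), indices taken mod 7.
Σ = (30) + (93) + (8) + (14) + (33) + (21) + (3) = 202
Area = |Σ|/2 = 101.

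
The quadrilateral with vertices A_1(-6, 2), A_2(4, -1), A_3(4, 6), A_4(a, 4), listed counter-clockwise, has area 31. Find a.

The doubled signed area Σ (x_i y_{i+1} − x_{i+1} y_i) is linear in a.
With a=0 it equals 66; the coefficient of a is -4 (from the two edges through A_4).
So -4·a + 66 = 2·31 = 62 ⇒ a = 1.

1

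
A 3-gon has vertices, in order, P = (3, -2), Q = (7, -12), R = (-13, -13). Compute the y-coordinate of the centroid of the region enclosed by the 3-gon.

Apply Gauss's area formula. First the cross-terms c_i = x_i·y_{i+1} − x_{i+1}·y_i:
  -22, -247, 65  ⇒  2A = -204, A = -102.
Then Σ (y_i + y_{i+1})·c_i = 5508, so ȳ = 5508 / (6·(-102)) = -9.

-9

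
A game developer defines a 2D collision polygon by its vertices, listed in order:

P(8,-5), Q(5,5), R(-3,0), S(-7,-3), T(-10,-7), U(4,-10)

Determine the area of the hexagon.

Σ = (65) + (15) + (9) + (19) + (128) + (60) = 296
Area = |Σ|/2 = 148.

148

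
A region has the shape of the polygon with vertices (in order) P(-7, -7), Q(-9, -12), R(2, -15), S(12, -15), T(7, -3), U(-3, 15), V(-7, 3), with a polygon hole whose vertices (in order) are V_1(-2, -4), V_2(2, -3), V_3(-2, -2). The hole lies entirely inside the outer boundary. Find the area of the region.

Outer boundary:
Apply the surveyor's formula: 2A = Σ (x_i·y_{i+1} − x_{i+1}·y_i), indices taken mod 7.
Cross-terms: 21, 159, 150, 69, 96, 96, 70  ⇒  Σ = 661
Area = |Σ|/2 = 330.5.
Hole:
Apply the surveyor's formula: 2A = Σ (x_i·y_{i+1} − x_{i+1}·y_i), indices taken mod 3.
V_1→V_2: (-2)(-3) − (2)(-4) = 14
V_2→V_3: (2)(-2) − (-2)(-3) = -10
V_3→V_1: (-2)(-4) − (-2)(-2) = 4
Σ = 8
Area = |Σ|/2 = 4.
Net area = 330.5 − 4 = 326.5.

326.5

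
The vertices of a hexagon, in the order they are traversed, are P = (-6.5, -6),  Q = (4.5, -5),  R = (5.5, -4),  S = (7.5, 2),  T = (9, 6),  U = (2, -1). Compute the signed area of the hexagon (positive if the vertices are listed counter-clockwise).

Apply the surveyor's formula: 2A = Σ (x_i·y_{i+1} − x_{i+1}·y_i), indices taken mod 6.
Σ = (59.5) + (9.5) + (41) + (27) + (-21) + (-18.5) = 97.5
Signed area = Σ/2 = 48.75 (positive ⇒ counter-clockwise traversal).

48.75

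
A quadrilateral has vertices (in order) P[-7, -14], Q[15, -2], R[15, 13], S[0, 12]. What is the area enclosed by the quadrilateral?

Apply the surveyor's formula: 2A = Σ (x_i·y_{i+1} − x_{i+1}·y_i), indices taken mod 4.
Cross-terms: 224, 225, 180, 84  ⇒  Σ = 713
Area = |Σ|/2 = 356.5.

356.5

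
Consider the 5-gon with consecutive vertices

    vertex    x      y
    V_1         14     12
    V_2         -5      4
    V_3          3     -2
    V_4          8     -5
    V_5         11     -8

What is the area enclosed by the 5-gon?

175

Apply the surveyor's formula: 2A = Σ (x_i·y_{i+1} − x_{i+1}·y_i), indices taken mod 5.
Σ = (116) + (-2) + (1) + (-9) + (244) = 350
Area = |Σ|/2 = 175.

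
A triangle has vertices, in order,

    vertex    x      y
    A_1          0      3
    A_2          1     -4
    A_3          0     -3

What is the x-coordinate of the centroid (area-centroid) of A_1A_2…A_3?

Apply Gauss's area formula. First the cross-terms c_i = x_i·y_{i+1} − x_{i+1}·y_i:
  -3, -3, 0  ⇒  2A = -6, A = -3.
Then Σ (x_i + x_{i+1})·c_i = -6, so x̄ = -6 / (6·(-3)) = 1/3.

1/3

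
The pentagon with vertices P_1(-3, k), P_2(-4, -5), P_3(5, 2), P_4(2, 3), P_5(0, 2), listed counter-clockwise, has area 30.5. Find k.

The doubled signed area Σ (x_i y_{i+1} − x_{i+1} y_i) is linear in k.
With k=0 it equals 53; the coefficient of k is 4 (from the two edges through P_1).
So 4·k + 53 = 2·30.5 = 61 ⇒ k = 2.

2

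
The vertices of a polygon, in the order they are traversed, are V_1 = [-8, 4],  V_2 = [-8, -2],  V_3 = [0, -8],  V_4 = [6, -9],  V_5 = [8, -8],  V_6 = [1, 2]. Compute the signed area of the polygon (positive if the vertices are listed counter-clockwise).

114

Apply Gauss's area formula: 2A = Σ (x_i·y_{i+1} − x_{i+1}·y_i), indices taken mod 6.
Σ = (48) + (64) + (48) + (24) + (24) + (20) = 228
Signed area = Σ/2 = 114 (positive ⇒ counter-clockwise traversal).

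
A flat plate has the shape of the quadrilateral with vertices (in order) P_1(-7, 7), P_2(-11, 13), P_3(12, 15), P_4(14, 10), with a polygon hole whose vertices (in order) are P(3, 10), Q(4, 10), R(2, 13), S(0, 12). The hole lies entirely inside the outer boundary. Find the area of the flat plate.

Outer boundary:
Σ = (-14) + (-321) + (-90) + (168) = -257
Area = |Σ|/2 = 128.5.
Hole:
Apply the shoelace formula: 2A = Σ (x_i·y_{i+1} − x_{i+1}·y_i), indices taken mod 4.
Cross-terms: -10, 32, 24, -36  ⇒  Σ = 10
Area = |Σ|/2 = 5.
Net area = 128.5 − 5 = 123.5.

123.5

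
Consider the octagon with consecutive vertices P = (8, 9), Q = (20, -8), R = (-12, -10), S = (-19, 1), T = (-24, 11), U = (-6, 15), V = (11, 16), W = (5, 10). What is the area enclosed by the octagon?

743.5

Cross-terms: -244, -296, -202, -185, -294, -261, 30, -35  ⇒  Σ = -1487
Area = |Σ|/2 = 743.5.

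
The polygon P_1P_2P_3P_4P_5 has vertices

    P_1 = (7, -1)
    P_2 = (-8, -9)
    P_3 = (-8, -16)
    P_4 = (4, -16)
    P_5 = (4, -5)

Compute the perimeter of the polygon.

52

|P_1P_2| = √((-15)² + (-8)²) = √289 = 17
|P_2P_3| = √((0)² + (-7)²) = √49 = 7
|P_3P_4| = √((12)² + (0)²) = √144 = 12
|P_4P_5| = √((0)² + (11)²) = √121 = 11
|P_5P_1| = √((3)² + (4)²) = √25 = 5
Perimeter = 17 + 7 + 12 + 11 + 5 = 52.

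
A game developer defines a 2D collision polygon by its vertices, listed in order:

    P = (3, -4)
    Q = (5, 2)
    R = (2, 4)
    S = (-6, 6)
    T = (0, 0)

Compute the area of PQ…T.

Cross-terms: 26, 16, 36, 0, 0  ⇒  Σ = 78
Area = |Σ|/2 = 39.

39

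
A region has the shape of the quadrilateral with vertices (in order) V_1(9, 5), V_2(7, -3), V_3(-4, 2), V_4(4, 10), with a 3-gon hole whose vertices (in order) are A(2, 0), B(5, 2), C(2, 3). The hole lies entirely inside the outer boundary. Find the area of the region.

Outer boundary:
Σ = (-62) + (2) + (-48) + (-70) = -178
Area = |Σ|/2 = 89.
Hole:
Apply the surveyor's formula: 2A = Σ (x_i·y_{i+1} − x_{i+1}·y_i), indices taken mod 3.
Cross-terms: 4, 11, -6  ⇒  Σ = 9
Area = |Σ|/2 = 4.5.
Net area = 89 − 4.5 = 84.5.

84.5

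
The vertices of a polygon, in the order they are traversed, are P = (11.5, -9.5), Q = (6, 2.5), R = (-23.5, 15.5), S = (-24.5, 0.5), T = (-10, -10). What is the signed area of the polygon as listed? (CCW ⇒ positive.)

532.75

Apply the shoelace (surveyor's) formula: 2A = Σ (x_i·y_{i+1} − x_{i+1}·y_i), indices taken mod 5.
P→Q: (11.5)(2.5) − (6)(-9.5) = 85.75
Q→R: (6)(15.5) − (-23.5)(2.5) = 151.75
R→S: (-23.5)(0.5) − (-24.5)(15.5) = 368
S→T: (-24.5)(-10) − (-10)(0.5) = 250
T→P: (-10)(-9.5) − (11.5)(-10) = 210
Σ = 1065.5
Signed area = Σ/2 = 532.75 (positive ⇒ counter-clockwise traversal).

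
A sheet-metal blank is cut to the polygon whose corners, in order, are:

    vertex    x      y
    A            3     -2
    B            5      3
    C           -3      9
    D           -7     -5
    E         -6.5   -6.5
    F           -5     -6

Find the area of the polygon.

99.25

Σ = (19) + (54) + (78) + (13) + (6.5) + (28) = 198.5
Area = |Σ|/2 = 99.25.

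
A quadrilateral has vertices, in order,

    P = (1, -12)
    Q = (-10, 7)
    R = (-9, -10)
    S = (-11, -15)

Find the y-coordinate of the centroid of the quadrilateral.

Apply the surveyor's formula. First the cross-terms c_i = x_i·y_{i+1} − x_{i+1}·y_i:
  -113, 163, 25, 147  ⇒  2A = 222, A = 111.
Then Σ (y_i + y_{i+1})·c_i = -4518, so ȳ = -4518 / (6·111) = -251/37.

-251/37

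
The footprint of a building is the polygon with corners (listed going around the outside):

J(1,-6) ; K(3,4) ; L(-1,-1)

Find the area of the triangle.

15

Apply the shoelace formula: 2A = Σ (x_i·y_{i+1} − x_{i+1}·y_i), indices taken mod 3.
Cross-terms: 22, 1, 7  ⇒  Σ = 30
Area = |Σ|/2 = 15.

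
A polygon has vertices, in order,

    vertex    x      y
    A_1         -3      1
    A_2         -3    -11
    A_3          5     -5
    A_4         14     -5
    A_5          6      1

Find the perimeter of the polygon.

|A_1A_2| = √((0)² + (-12)²) = √144 = 12
|A_2A_3| = √((8)² + (6)²) = √100 = 10
|A_3A_4| = √((9)² + (0)²) = √81 = 9
|A_4A_5| = √((-8)² + (6)²) = √100 = 10
|A_5A_1| = √((-9)² + (0)²) = √81 = 9
Perimeter = 12 + 10 + 9 + 10 + 9 = 50.

50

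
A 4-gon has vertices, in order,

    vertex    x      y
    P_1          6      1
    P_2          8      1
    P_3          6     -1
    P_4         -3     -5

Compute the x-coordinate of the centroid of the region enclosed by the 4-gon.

Apply the surveyor's formula. First the cross-terms c_i = x_i·y_{i+1} − x_{i+1}·y_i:
  -2, -14, -33, 27  ⇒  2A = -22, A = -11.
Then Σ (x_i + x_{i+1})·c_i = -242, so x̄ = -242 / (6·(-11)) = 11/3.

11/3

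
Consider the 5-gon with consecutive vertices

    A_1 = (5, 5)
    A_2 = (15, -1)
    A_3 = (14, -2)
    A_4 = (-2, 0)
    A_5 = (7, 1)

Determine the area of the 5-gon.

Apply the surveyor's formula: 2A = Σ (x_i·y_{i+1} − x_{i+1}·y_i), indices taken mod 5.
Σ = (-80) + (-16) + (-4) + (-2) + (30) = -72
Area = |Σ|/2 = 36.

36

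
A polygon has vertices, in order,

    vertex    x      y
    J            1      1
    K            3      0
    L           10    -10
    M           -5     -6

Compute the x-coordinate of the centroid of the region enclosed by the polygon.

Apply the surveyor's formula. First the cross-terms c_i = x_i·y_{i+1} − x_{i+1}·y_i:
  -3, -30, -110, 1  ⇒  2A = -142, A = -71.
Then Σ (x_i + x_{i+1})·c_i = -956, so x̄ = -956 / (6·(-71)) = 478/213.

478/213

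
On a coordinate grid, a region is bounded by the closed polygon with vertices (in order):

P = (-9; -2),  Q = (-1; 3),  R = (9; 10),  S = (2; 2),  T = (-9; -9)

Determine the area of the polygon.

Apply the shoelace formula: 2A = Σ (x_i·y_{i+1} − x_{i+1}·y_i), indices taken mod 5.
Σ = (-29) + (-37) + (-2) + (0) + (-63) = -131
Area = |Σ|/2 = 65.5.

65.5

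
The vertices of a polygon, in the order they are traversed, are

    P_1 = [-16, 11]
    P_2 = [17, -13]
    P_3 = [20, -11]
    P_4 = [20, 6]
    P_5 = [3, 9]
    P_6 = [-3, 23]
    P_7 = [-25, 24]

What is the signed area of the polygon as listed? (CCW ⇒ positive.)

Σ = (21) + (73) + (340) + (162) + (96) + (503) + (109) = 1304
Signed area = Σ/2 = 652 (positive ⇒ counter-clockwise traversal).

652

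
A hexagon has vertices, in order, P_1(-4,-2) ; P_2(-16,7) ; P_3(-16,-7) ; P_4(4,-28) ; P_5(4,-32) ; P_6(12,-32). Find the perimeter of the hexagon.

104

|P_1P_2| = √((-12)² + (9)²) = √225 = 15
|P_2P_3| = √((0)² + (-14)²) = √196 = 14
|P_3P_4| = √((20)² + (-21)²) = √841 = 29
|P_4P_5| = √((0)² + (-4)²) = √16 = 4
|P_5P_6| = √((8)² + (0)²) = √64 = 8
|P_6P_1| = √((-16)² + (30)²) = √1156 = 34
Perimeter = 15 + 14 + 29 + 4 + 8 + 34 = 104.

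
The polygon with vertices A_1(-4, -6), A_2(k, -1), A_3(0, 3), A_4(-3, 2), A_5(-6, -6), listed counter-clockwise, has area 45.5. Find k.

The doubled signed area Σ (x_i y_{i+1} − x_{i+1} y_i) is linear in k.
With k=0 it equals 55; the coefficient of k is 9 (from the two edges through A_2).
So 9·k + 55 = 2·45.5 = 91 ⇒ k = 4.

4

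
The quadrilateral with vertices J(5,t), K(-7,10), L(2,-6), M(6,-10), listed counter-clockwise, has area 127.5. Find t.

The doubled signed area Σ (x_i y_{i+1} − x_{i+1} y_i) is linear in t.
With t=0 it equals 138; the coefficient of t is 13 (from the two edges through J).
So 13·t + 138 = 2·127.5 = 255 ⇒ t = 9.

9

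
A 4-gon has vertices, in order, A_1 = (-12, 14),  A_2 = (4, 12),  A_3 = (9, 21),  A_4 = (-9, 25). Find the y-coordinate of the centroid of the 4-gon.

109/6

Apply the shoelace formula. First the cross-terms c_i = x_i·y_{i+1} − x_{i+1}·y_i:
  -200, -24, 414, 174  ⇒  2A = 364, A = 182.
Then Σ (y_i + y_{i+1})·c_i = 19838, so ȳ = 19838 / (6·182) = 109/6.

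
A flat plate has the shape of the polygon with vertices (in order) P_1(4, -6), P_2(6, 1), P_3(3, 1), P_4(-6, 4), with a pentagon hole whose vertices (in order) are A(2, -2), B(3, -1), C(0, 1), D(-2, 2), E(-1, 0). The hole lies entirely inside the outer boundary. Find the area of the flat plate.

Outer boundary:
Apply the shoelace formula: 2A = Σ (x_i·y_{i+1} − x_{i+1}·y_i), indices taken mod 4.
P_1→P_2: (4)(1) − (6)(-6) = 40
P_2→P_3: (6)(1) − (3)(1) = 3
P_3→P_4: (3)(4) − (-6)(1) = 18
P_4→P_1: (-6)(-6) − (4)(4) = 20
Σ = 81
Area = |Σ|/2 = 40.5.
Hole:
Apply Gauss's area formula: 2A = Σ (x_i·y_{i+1} − x_{i+1}·y_i), indices taken mod 5.
Σ = (4) + (3) + (2) + (2) + (2) = 13
Area = |Σ|/2 = 6.5.
Net area = 40.5 − 6.5 = 34.

34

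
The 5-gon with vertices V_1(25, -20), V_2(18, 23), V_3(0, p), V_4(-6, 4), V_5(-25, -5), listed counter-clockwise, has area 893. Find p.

The doubled signed area Σ (x_i y_{i+1} − x_{i+1} y_i) is linear in p.
With p=0 it equals 1690; the coefficient of p is 24 (from the two edges through V_3).
So 24·p + 1690 = 2·893 = 1786 ⇒ p = 4.

4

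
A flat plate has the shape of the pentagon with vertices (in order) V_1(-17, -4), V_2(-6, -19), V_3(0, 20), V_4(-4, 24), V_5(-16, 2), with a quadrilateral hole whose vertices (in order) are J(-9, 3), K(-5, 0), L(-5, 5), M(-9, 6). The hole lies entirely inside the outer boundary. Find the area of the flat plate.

350.5

Outer boundary:
Apply Gauss's area formula: 2A = Σ (x_i·y_{i+1} − x_{i+1}·y_i), indices taken mod 5.
Σ = (299) + (-120) + (80) + (376) + (98) = 733
Area = |Σ|/2 = 366.5.
Hole:
Σ = (15) + (-25) + (15) + (27) = 32
Area = |Σ|/2 = 16.
Net area = 366.5 − 16 = 350.5.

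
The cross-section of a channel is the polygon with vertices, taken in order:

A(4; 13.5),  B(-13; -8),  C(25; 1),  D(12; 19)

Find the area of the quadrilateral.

Apply the surveyor's formula: 2A = Σ (x_i·y_{i+1} − x_{i+1}·y_i), indices taken mod 4.
A→B: (4)(-8) − (-13)(13.5) = 143.5
B→C: (-13)(1) − (25)(-8) = 187
C→D: (25)(19) − (12)(1) = 463
D→A: (12)(13.5) − (4)(19) = 86
Σ = 879.5
Area = |Σ|/2 = 439.75.

439.75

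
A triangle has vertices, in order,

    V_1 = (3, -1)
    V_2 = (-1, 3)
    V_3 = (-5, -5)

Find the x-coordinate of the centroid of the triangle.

-1

Apply Gauss's area formula. First the cross-terms c_i = x_i·y_{i+1} − x_{i+1}·y_i:
  8, 20, 20  ⇒  2A = 48, A = 24.
Then Σ (x_i + x_{i+1})·c_i = -144, so x̄ = -144 / (6·24) = -1.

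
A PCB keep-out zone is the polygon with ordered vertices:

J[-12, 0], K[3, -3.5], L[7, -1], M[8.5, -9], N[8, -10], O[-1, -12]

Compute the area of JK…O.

Apply the shoelace formula: 2A = Σ (x_i·y_{i+1} − x_{i+1}·y_i), indices taken mod 6.
Σ = (42) + (21.5) + (-54.5) + (-13) + (-106) + (-144) = -254
Area = |Σ|/2 = 127.

127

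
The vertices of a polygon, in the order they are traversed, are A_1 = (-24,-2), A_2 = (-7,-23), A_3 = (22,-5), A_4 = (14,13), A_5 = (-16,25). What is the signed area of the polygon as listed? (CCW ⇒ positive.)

Σ = (538) + (541) + (356) + (558) + (632) = 2625
Signed area = Σ/2 = 1312.5 (positive ⇒ counter-clockwise traversal).

1312.5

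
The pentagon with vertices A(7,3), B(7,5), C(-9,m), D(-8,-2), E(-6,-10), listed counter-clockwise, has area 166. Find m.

9

Write out the shoelace sum; only the two edges meeting at C involve m:
2·Area = [(7·m − (-9)·5) + ((-9)·(-2) − (-8)·m)] + 134
       = 15·m + 197 = 332
⇒ m = 9.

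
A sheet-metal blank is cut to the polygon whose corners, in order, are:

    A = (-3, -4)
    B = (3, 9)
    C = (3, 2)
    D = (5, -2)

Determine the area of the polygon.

39

Apply the shoelace formula: 2A = Σ (x_i·y_{i+1} − x_{i+1}·y_i), indices taken mod 4.
Σ = (-15) + (-21) + (-16) + (-26) = -78
Area = |Σ|/2 = 39.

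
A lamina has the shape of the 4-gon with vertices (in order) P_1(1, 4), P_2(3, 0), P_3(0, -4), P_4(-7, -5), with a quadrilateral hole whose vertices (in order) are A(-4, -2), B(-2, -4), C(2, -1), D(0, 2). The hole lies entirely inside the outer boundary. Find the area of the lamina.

20.5

Outer boundary:
Apply the surveyor's formula: 2A = Σ (x_i·y_{i+1} − x_{i+1}·y_i), indices taken mod 4.
Σ = (-12) + (-12) + (-28) + (-23) = -75
Area = |Σ|/2 = 37.5.
Hole:
A→B: (-4)(-4) − (-2)(-2) = 12
B→C: (-2)(-1) − (2)(-4) = 10
C→D: (2)(2) − (0)(-1) = 4
D→A: (0)(-2) − (-4)(2) = 8
Σ = 34
Area = |Σ|/2 = 17.
Net area = 37.5 − 17 = 20.5.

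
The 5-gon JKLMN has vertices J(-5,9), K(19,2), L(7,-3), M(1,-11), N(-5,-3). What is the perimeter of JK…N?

|JK| = √((24)² + (-7)²) = √625 = 25
|KL| = √((-12)² + (-5)²) = √169 = 13
|LM| = √((-6)² + (-8)²) = √100 = 10
|MN| = √((-6)² + (8)²) = √100 = 10
|NJ| = √((0)² + (12)²) = √144 = 12
Perimeter = 25 + 13 + 10 + 10 + 12 = 70.

70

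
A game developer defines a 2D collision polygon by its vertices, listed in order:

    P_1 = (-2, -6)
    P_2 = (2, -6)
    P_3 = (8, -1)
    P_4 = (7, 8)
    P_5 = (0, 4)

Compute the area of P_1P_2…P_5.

Apply the shoelace formula: 2A = Σ (x_i·y_{i+1} − x_{i+1}·y_i), indices taken mod 5.
Σ = (24) + (46) + (71) + (28) + (8) = 177
Area = |Σ|/2 = 88.5.

88.5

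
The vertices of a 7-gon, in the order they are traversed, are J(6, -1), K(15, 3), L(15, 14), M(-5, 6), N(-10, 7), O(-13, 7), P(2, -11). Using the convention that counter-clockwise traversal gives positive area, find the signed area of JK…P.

Apply the shoelace formula: 2A = Σ (x_i·y_{i+1} − x_{i+1}·y_i), indices taken mod 7.
J→K: (6)(3) − (15)(-1) = 33
K→L: (15)(14) − (15)(3) = 165
L→M: (15)(6) − (-5)(14) = 160
M→N: (-5)(7) − (-10)(6) = 25
N→O: (-10)(7) − (-13)(7) = 21
O→P: (-13)(-11) − (2)(7) = 129
P→J: (2)(-1) − (6)(-11) = 64
Σ = 597
Signed area = Σ/2 = 298.5 (positive ⇒ counter-clockwise traversal).

298.5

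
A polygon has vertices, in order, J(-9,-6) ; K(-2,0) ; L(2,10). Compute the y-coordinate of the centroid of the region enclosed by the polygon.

4/3

Apply the shoelace formula. First the cross-terms c_i = x_i·y_{i+1} − x_{i+1}·y_i:
  -12, -20, 78  ⇒  2A = 46, A = 23.
Then Σ (y_i + y_{i+1})·c_i = 184, so ȳ = 184 / (6·23) = 4/3.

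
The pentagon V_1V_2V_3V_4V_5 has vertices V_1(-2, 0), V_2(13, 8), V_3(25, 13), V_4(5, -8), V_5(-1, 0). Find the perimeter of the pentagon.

|V_1V_2| = √((15)² + (8)²) = √289 = 17
|V_2V_3| = √((12)² + (5)²) = √169 = 13
|V_3V_4| = √((-20)² + (-21)²) = √841 = 29
|V_4V_5| = √((-6)² + (8)²) = √100 = 10
|V_5V_1| = √((-1)² + (0)²) = √1 = 1
Perimeter = 17 + 13 + 29 + 10 + 1 = 70.

70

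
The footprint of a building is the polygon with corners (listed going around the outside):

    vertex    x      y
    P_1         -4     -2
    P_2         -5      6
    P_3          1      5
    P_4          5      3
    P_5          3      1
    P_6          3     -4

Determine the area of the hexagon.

Apply the shoelace formula: 2A = Σ (x_i·y_{i+1} − x_{i+1}·y_i), indices taken mod 6.
P_1→P_2: (-4)(6) − (-5)(-2) = -34
P_2→P_3: (-5)(5) − (1)(6) = -31
P_3→P_4: (1)(3) − (5)(5) = -22
P_4→P_5: (5)(1) − (3)(3) = -4
P_5→P_6: (3)(-4) − (3)(1) = -15
P_6→P_1: (3)(-2) − (-4)(-4) = -22
Σ = -128
Area = |Σ|/2 = 64.

64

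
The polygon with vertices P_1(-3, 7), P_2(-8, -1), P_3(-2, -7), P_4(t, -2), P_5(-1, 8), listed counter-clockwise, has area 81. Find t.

The doubled signed area Σ (x_i y_{i+1} − x_{i+1} y_i) is linear in t.
With t=0 it equals 132; the coefficient of t is 15 (from the two edges through P_4).
So 15·t + 132 = 2·81 = 162 ⇒ t = 2.

2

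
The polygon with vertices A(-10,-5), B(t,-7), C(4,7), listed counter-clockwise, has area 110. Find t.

6

The doubled signed area Σ (x_i y_{i+1} − x_{i+1} y_i) is linear in t.
With t=0 it equals 148; the coefficient of t is 12 (from the two edges through B).
So 12·t + 148 = 2·110 = 220 ⇒ t = 6.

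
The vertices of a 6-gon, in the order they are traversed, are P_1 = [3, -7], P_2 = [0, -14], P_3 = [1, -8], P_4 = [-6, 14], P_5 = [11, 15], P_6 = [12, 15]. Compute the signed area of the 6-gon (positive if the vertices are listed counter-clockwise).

-225

Apply the shoelace (surveyor's) formula: 2A = Σ (x_i·y_{i+1} − x_{i+1}·y_i), indices taken mod 6.
Σ = (-42) + (14) + (-34) + (-244) + (-15) + (-129) = -450
Signed area = Σ/2 = -225 (negative ⇒ clockwise traversal).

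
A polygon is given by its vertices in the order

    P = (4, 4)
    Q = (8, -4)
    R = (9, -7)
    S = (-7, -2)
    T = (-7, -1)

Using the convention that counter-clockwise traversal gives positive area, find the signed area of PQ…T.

-83

Apply the shoelace (surveyor's) formula: 2A = Σ (x_i·y_{i+1} − x_{i+1}·y_i), indices taken mod 5.
Cross-terms: -48, -20, -67, -7, -24  ⇒  Σ = -166
Signed area = Σ/2 = -83 (negative ⇒ clockwise traversal).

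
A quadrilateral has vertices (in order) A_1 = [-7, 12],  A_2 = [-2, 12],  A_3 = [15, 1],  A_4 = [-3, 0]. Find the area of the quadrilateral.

137.5

Apply the shoelace (surveyor's) formula: 2A = Σ (x_i·y_{i+1} − x_{i+1}·y_i), indices taken mod 4.
Σ = (-60) + (-182) + (3) + (-36) = -275
Area = |Σ|/2 = 137.5.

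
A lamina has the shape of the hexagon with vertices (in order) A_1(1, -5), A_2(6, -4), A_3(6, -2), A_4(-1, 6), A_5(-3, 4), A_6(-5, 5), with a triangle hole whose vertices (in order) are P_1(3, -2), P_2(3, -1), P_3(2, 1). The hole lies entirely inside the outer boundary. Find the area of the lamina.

55

Outer boundary:
Apply the surveyor's formula: 2A = Σ (x_i·y_{i+1} − x_{i+1}·y_i), indices taken mod 6.
A_1→A_2: (1)(-4) − (6)(-5) = 26
A_2→A_3: (6)(-2) − (6)(-4) = 12
A_3→A_4: (6)(6) − (-1)(-2) = 34
A_4→A_5: (-1)(4) − (-3)(6) = 14
A_5→A_6: (-3)(5) − (-5)(4) = 5
A_6→A_1: (-5)(-5) − (1)(5) = 20
Σ = 111
Area = |Σ|/2 = 55.5.
Hole:
Apply the shoelace (surveyor's) formula: 2A = Σ (x_i·y_{i+1} − x_{i+1}·y_i), indices taken mod 3.
P_1→P_2: (3)(-1) − (3)(-2) = 3
P_2→P_3: (3)(1) − (2)(-1) = 5
P_3→P_1: (2)(-2) − (3)(1) = -7
Σ = 1
Area = |Σ|/2 = 0.5.
Net area = 55.5 − 0.5 = 55.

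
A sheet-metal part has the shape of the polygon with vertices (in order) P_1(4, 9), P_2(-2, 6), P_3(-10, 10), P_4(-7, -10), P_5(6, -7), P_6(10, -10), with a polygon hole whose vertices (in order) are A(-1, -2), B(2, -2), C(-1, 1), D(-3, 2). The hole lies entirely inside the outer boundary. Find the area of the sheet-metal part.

Outer boundary:
Apply Gauss's area formula: 2A = Σ (x_i·y_{i+1} − x_{i+1}·y_i), indices taken mod 6.
P_1→P_2: (4)(6) − (-2)(9) = 42
P_2→P_3: (-2)(10) − (-10)(6) = 40
P_3→P_4: (-10)(-10) − (-7)(10) = 170
P_4→P_5: (-7)(-7) − (6)(-10) = 109
P_5→P_6: (6)(-10) − (10)(-7) = 10
P_6→P_1: (10)(9) − (4)(-10) = 130
Σ = 501
Area = |Σ|/2 = 250.5.
Hole:
Apply the surveyor's formula: 2A = Σ (x_i·y_{i+1} − x_{i+1}·y_i), indices taken mod 4.
Σ = (6) + (0) + (1) + (8) = 15
Area = |Σ|/2 = 7.5.
Net area = 250.5 − 7.5 = 243.

243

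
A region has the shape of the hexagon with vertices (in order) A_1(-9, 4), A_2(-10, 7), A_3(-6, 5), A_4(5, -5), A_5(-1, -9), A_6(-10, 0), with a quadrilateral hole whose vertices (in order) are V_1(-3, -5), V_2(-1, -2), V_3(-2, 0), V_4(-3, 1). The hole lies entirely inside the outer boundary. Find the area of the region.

Outer boundary:
Apply Gauss's area formula: 2A = Σ (x_i·y_{i+1} − x_{i+1}·y_i), indices taken mod 6.
A_1→A_2: (-9)(7) − (-10)(4) = -23
A_2→A_3: (-10)(5) − (-6)(7) = -8
A_3→A_4: (-6)(-5) − (5)(5) = 5
A_4→A_5: (5)(-9) − (-1)(-5) = -50
A_5→A_6: (-1)(0) − (-10)(-9) = -90
A_6→A_1: (-10)(4) − (-9)(0) = -40
Σ = -206
Area = |Σ|/2 = 103.
Hole:
Σ = (1) + (-4) + (-2) + (18) = 13
Area = |Σ|/2 = 6.5.
Net area = 103 − 6.5 = 96.5.

96.5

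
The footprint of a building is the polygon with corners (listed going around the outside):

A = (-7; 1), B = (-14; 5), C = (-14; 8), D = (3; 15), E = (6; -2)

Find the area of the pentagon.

Apply the shoelace formula: 2A = Σ (x_i·y_{i+1} − x_{i+1}·y_i), indices taken mod 5.
Σ = (-21) + (-42) + (-234) + (-96) + (-8) = -401
Area = |Σ|/2 = 200.5.

200.5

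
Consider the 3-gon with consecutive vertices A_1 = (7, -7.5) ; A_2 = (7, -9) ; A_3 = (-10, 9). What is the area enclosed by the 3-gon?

Apply the shoelace formula: 2A = Σ (x_i·y_{i+1} − x_{i+1}·y_i), indices taken mod 3.
Σ = (-10.5) + (-27) + (12) = -25.5
Area = |Σ|/2 = 12.75.

12.75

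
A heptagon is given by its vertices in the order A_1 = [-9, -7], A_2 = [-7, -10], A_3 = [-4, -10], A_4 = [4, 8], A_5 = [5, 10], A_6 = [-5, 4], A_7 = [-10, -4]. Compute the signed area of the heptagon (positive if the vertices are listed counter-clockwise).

Cross-terms: 41, 30, 8, 0, 70, 60, 34  ⇒  Σ = 243
Signed area = Σ/2 = 121.5 (positive ⇒ counter-clockwise traversal).

121.5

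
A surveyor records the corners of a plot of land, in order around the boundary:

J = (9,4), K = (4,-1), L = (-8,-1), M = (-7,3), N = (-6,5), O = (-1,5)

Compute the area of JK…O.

79.5

Σ = (-25) + (-12) + (-31) + (-17) + (-25) + (-49) = -159
Area = |Σ|/2 = 79.5.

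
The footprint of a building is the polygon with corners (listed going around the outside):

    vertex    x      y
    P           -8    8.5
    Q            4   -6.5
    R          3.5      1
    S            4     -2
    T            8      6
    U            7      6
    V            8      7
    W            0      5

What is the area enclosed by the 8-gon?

P→Q: (-8)(-6.5) − (4)(8.5) = 18
Q→R: (4)(1) − (3.5)(-6.5) = 26.75
R→S: (3.5)(-2) − (4)(1) = -11
S→T: (4)(6) − (8)(-2) = 40
T→U: (8)(6) − (7)(6) = 6
U→V: (7)(7) − (8)(6) = 1
V→W: (8)(5) − (0)(7) = 40
W→P: (0)(8.5) − (-8)(5) = 40
Σ = 160.75
Area = |Σ|/2 = 80.375.

80.375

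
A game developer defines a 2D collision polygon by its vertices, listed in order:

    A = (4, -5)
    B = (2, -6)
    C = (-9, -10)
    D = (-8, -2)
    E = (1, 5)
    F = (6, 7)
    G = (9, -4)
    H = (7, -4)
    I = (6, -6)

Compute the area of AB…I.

165

Cross-terms: -14, -74, -62, -38, -23, -87, -8, -18, -6  ⇒  Σ = -330
Area = |Σ|/2 = 165.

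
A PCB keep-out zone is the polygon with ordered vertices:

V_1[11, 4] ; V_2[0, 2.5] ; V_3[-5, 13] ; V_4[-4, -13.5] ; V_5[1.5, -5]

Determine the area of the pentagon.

130.375

Σ = (27.5) + (12.5) + (119.5) + (40.25) + (61) = 260.75
Area = |Σ|/2 = 130.375.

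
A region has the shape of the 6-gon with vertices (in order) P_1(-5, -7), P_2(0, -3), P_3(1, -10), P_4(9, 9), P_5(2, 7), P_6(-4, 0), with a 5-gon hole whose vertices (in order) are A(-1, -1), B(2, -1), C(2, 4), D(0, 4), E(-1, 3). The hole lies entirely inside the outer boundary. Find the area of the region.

Outer boundary:
Apply Gauss's area formula: 2A = Σ (x_i·y_{i+1} − x_{i+1}·y_i), indices taken mod 6.
Cross-terms: 15, 3, 99, 45, 28, 28  ⇒  Σ = 218
Area = |Σ|/2 = 109.
Hole:
Σ = (3) + (10) + (8) + (4) + (4) = 29
Area = |Σ|/2 = 14.5.
Net area = 109 − 14.5 = 94.5.

94.5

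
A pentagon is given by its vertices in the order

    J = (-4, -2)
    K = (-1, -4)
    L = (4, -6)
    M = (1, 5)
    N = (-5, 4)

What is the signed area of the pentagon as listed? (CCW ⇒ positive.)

58.5

Apply the shoelace formula: 2A = Σ (x_i·y_{i+1} − x_{i+1}·y_i), indices taken mod 5.
Σ = (14) + (22) + (26) + (29) + (26) = 117
Signed area = Σ/2 = 58.5 (positive ⇒ counter-clockwise traversal).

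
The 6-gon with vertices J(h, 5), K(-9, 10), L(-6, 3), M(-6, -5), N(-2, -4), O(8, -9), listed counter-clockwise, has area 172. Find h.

6

Write out the shoelace sum; only the two edges meeting at J involve h:
2·Area = [(8·5 − h·(-9)) + (h·10 − (-9)·5)] + 145
       = 19·h + 230 = 344
⇒ h = 6.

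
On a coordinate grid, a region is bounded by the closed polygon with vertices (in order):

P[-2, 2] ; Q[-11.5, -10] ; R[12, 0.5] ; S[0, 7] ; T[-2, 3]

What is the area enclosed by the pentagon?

Cross-terms: 43, 114.25, 84, 14, 2  ⇒  Σ = 257.25
Area = |Σ|/2 = 128.625.

128.625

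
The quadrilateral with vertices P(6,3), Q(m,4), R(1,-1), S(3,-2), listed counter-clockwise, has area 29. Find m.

The doubled signed area Σ (x_i y_{i+1} − x_{i+1} y_i) is linear in m.
With m=0 it equals 42; the coefficient of m is -4 (from the two edges through Q).
So -4·m + 42 = 2·29 = 58 ⇒ m = -4.

-4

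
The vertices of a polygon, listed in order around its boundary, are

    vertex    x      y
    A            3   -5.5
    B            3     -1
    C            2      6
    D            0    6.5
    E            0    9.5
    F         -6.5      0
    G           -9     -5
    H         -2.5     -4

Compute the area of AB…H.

95

Apply the surveyor's formula: 2A = Σ (x_i·y_{i+1} − x_{i+1}·y_i), indices taken mod 8.
Σ = (13.5) + (20) + (13) + (0) + (61.75) + (32.5) + (23.5) + (25.75) = 190
Area = |Σ|/2 = 95.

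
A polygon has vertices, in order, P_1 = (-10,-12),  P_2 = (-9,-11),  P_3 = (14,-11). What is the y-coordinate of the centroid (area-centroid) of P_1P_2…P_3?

-34/3

Apply Gauss's area formula. First the cross-terms c_i = x_i·y_{i+1} − x_{i+1}·y_i:
  2, 253, -278  ⇒  2A = -23, A = -11.5.
Then Σ (y_i + y_{i+1})·c_i = 782, so ȳ = 782 / (6·(-11.5)) = -34/3.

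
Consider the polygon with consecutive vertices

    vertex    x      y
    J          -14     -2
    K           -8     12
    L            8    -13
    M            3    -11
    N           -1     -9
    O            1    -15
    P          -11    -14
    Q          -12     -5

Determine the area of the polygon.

Apply the surveyor's formula: 2A = Σ (x_i·y_{i+1} − x_{i+1}·y_i), indices taken mod 8.
Σ = (-184) + (8) + (-49) + (-38) + (24) + (-179) + (-113) + (-46) = -577
Area = |Σ|/2 = 288.5.

288.5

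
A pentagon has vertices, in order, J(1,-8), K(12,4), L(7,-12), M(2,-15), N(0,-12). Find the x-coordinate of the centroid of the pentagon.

Apply the shoelace (surveyor's) formula. First the cross-terms c_i = x_i·y_{i+1} − x_{i+1}·y_i:
  100, -172, -81, -24, 12  ⇒  2A = -165, A = -82.5.
Then Σ (x_i + x_{i+1})·c_i = -2733, so x̄ = -2733 / (6·(-82.5)) = 911/165.

911/165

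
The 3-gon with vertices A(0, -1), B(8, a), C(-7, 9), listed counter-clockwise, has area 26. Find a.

-5

The doubled signed area Σ (x_i y_{i+1} − x_{i+1} y_i) is linear in a.
With a=0 it equals 87; the coefficient of a is 7 (from the two edges through B).
So 7·a + 87 = 2·26 = 52 ⇒ a = -5.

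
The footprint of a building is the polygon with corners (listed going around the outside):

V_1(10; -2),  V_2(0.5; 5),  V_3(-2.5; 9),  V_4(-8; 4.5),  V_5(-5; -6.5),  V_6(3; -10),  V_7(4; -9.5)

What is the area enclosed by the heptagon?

185.625

Cross-terms: 51, 17, 60.75, 74.5, 69.5, 11.5, 87  ⇒  Σ = 371.25
Area = |Σ|/2 = 185.625.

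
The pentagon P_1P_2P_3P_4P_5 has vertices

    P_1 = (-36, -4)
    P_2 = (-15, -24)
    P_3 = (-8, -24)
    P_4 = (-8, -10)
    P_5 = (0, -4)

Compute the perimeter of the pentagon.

|P_1P_2| = √((21)² + (-20)²) = √841 = 29
|P_2P_3| = √((7)² + (0)²) = √49 = 7
|P_3P_4| = √((0)² + (14)²) = √196 = 14
|P_4P_5| = √((8)² + (6)²) = √100 = 10
|P_5P_1| = √((-36)² + (0)²) = √1296 = 36
Perimeter = 29 + 7 + 14 + 10 + 36 = 96.

96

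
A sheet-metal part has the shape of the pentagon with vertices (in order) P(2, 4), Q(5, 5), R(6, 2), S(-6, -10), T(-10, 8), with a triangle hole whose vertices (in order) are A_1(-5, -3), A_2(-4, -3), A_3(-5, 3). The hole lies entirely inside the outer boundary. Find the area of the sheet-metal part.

138

Outer boundary:
Apply the surveyor's formula: 2A = Σ (x_i·y_{i+1} − x_{i+1}·y_i), indices taken mod 5.
P→Q: (2)(5) − (5)(4) = -10
Q→R: (5)(2) − (6)(5) = -20
R→S: (6)(-10) − (-6)(2) = -48
S→T: (-6)(8) − (-10)(-10) = -148
T→P: (-10)(4) − (2)(8) = -56
Σ = -282
Area = |Σ|/2 = 141.
Hole:
A_1→A_2: (-5)(-3) − (-4)(-3) = 3
A_2→A_3: (-4)(3) − (-5)(-3) = -27
A_3→A_1: (-5)(-3) − (-5)(3) = 30
Σ = 6
Area = |Σ|/2 = 3.
Net area = 141 − 3 = 138.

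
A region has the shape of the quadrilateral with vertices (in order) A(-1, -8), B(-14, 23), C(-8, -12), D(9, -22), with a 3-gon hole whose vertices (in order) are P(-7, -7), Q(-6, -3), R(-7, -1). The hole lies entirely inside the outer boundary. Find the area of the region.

200.5

Outer boundary:
A→B: (-1)(23) − (-14)(-8) = -135
B→C: (-14)(-12) − (-8)(23) = 352
C→D: (-8)(-22) − (9)(-12) = 284
D→A: (9)(-8) − (-1)(-22) = -94
Σ = 407
Area = |Σ|/2 = 203.5.
Hole:
Apply the shoelace formula: 2A = Σ (x_i·y_{i+1} − x_{i+1}·y_i), indices taken mod 3.
P→Q: (-7)(-3) − (-6)(-7) = -21
Q→R: (-6)(-1) − (-7)(-3) = -15
R→P: (-7)(-7) − (-7)(-1) = 42
Σ = 6
Area = |Σ|/2 = 3.
Net area = 203.5 − 3 = 200.5.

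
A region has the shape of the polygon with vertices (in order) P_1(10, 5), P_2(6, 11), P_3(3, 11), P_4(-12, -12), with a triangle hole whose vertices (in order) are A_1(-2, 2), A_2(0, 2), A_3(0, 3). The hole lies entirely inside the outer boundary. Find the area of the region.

133.5

Outer boundary:
Σ = (80) + (33) + (96) + (60) = 269
Area = |Σ|/2 = 134.5.
Hole:
Cross-terms: -4, 0, 6  ⇒  Σ = 2
Area = |Σ|/2 = 1.
Net area = 134.5 − 1 = 133.5.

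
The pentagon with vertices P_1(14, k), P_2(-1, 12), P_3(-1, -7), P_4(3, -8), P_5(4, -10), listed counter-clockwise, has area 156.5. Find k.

Write out the shoelace sum; only the two edges meeting at P_1 involve k:
2·Area = [(4·k − 14·(-10)) + (14·12 − (-1)·k)] + 50
       = 5·k + 358 = 313
⇒ k = -9.

-9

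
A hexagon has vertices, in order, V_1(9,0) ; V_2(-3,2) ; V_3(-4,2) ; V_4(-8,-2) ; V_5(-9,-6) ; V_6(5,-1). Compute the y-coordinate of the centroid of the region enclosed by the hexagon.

Apply the shoelace formula. First the cross-terms c_i = x_i·y_{i+1} − x_{i+1}·y_i:
  18, 2, 24, 30, 39, 9  ⇒  2A = 122, A = 61.
Then Σ (y_i + y_{i+1})·c_i = -478, so ȳ = -478 / (6·61) = -239/183.

-239/183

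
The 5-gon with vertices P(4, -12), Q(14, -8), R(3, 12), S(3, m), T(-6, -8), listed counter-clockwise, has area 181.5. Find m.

-1

The doubled signed area Σ (x_i y_{i+1} − x_{i+1} y_i) is linear in m.
With m=0 it equals 372; the coefficient of m is 9 (from the two edges through S).
So 9·m + 372 = 2·181.5 = 363 ⇒ m = -1.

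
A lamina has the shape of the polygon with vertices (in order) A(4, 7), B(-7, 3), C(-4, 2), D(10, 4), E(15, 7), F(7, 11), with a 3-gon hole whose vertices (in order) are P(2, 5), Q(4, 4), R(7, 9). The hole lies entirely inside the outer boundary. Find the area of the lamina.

70.5

Outer boundary:
A→B: (4)(3) − (-7)(7) = 61
B→C: (-7)(2) − (-4)(3) = -2
C→D: (-4)(4) − (10)(2) = -36
D→E: (10)(7) − (15)(4) = 10
E→F: (15)(11) − (7)(7) = 116
F→A: (7)(7) − (4)(11) = 5
Σ = 154
Area = |Σ|/2 = 77.
Hole:
Cross-terms: -12, 8, 17  ⇒  Σ = 13
Area = |Σ|/2 = 6.5.
Net area = 77 − 6.5 = 70.5.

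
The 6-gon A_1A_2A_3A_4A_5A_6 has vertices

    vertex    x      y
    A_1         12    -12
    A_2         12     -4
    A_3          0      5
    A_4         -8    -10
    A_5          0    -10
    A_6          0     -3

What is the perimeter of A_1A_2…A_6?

|A_1A_2| = √((0)² + (8)²) = √64 = 8
|A_2A_3| = √((-12)² + (9)²) = √225 = 15
|A_3A_4| = √((-8)² + (-15)²) = √289 = 17
|A_4A_5| = √((8)² + (0)²) = √64 = 8
|A_5A_6| = √((0)² + (7)²) = √49 = 7
|A_6A_1| = √((12)² + (-9)²) = √225 = 15
Perimeter = 8 + 15 + 17 + 8 + 7 + 15 = 70.

70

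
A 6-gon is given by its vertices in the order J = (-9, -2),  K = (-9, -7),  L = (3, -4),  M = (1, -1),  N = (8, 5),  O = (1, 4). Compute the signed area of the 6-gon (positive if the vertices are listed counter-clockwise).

88.5

Apply the surveyor's formula: 2A = Σ (x_i·y_{i+1} − x_{i+1}·y_i), indices taken mod 6.
Σ = (45) + (57) + (1) + (13) + (27) + (34) = 177
Signed area = Σ/2 = 88.5 (positive ⇒ counter-clockwise traversal).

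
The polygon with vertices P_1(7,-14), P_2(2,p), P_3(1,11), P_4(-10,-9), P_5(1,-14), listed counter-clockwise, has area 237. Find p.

Write out the shoelace sum; only the two edges meeting at P_2 involve p:
2·Area = [(7·p − 2·(-14)) + (2·11 − 1·p)] + 334
       = 6·p + 384 = 474
⇒ p = 15.

15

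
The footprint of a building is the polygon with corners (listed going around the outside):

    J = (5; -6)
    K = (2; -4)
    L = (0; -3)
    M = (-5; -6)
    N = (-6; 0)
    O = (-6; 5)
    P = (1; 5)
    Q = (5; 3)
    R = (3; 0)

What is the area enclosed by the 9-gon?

89.5

Apply the shoelace formula: 2A = Σ (x_i·y_{i+1} − x_{i+1}·y_i), indices taken mod 9.
Σ = (-8) + (-6) + (-15) + (-36) + (-30) + (-35) + (-22) + (-9) + (-18) = -179
Area = |Σ|/2 = 89.5.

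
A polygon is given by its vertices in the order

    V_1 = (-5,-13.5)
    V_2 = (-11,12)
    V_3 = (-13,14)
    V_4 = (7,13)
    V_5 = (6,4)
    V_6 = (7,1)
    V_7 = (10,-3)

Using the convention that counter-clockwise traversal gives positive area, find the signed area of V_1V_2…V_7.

Σ = (-208.5) + (2) + (-267) + (-50) + (-22) + (-31) + (-150) = -726.5
Signed area = Σ/2 = -363.25 (negative ⇒ clockwise traversal).

-363.25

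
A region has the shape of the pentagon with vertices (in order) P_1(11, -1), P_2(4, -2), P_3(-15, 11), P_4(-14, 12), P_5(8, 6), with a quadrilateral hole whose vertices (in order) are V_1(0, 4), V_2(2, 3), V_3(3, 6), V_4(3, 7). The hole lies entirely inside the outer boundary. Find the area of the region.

137

Outer boundary:
Apply the surveyor's formula: 2A = Σ (x_i·y_{i+1} − x_{i+1}·y_i), indices taken mod 5.
Cross-terms: -18, 14, -26, -180, -74  ⇒  Σ = -284
Area = |Σ|/2 = 142.
Hole:
Apply Gauss's area formula: 2A = Σ (x_i·y_{i+1} − x_{i+1}·y_i), indices taken mod 4.
Cross-terms: -8, 3, 3, 12  ⇒  Σ = 10
Area = |Σ|/2 = 5.
Net area = 142 − 5 = 137.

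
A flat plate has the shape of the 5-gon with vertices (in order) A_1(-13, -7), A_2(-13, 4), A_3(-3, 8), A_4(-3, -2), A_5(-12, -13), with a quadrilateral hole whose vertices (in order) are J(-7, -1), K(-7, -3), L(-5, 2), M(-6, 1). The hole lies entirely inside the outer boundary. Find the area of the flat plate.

Outer boundary:
A_1→A_2: (-13)(4) − (-13)(-7) = -143
A_2→A_3: (-13)(8) − (-3)(4) = -92
A_3→A_4: (-3)(-2) − (-3)(8) = 30
A_4→A_5: (-3)(-13) − (-12)(-2) = 15
A_5→A_1: (-12)(-7) − (-13)(-13) = -85
Σ = -275
Area = |Σ|/2 = 137.5.
Hole:
Apply the surveyor's formula: 2A = Σ (x_i·y_{i+1} − x_{i+1}·y_i), indices taken mod 4.
Cross-terms: 14, -29, 7, 13  ⇒  Σ = 5
Area = |Σ|/2 = 2.5.
Net area = 137.5 − 2.5 = 135.

135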